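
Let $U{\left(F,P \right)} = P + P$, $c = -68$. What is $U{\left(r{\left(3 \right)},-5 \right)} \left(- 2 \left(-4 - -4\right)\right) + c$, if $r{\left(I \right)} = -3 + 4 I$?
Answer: $-68$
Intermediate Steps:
$U{\left(F,P \right)} = 2 P$
$U{\left(r{\left(3 \right)},-5 \right)} \left(- 2 \left(-4 - -4\right)\right) + c = 2 \left(-5\right) \left(- 2 \left(-4 - -4\right)\right) - 68 = - 10 \left(- 2 \left(-4 + 4\right)\right) - 68 = - 10 \left(\left(-2\right) 0\right) - 68 = \left(-10\right) 0 - 68 = 0 - 68 = -68$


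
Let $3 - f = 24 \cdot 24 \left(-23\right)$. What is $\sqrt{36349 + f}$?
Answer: $40 \sqrt{31} \approx 222.71$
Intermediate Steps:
$f = 13251$ ($f = 3 - 24 \cdot 24 \left(-23\right) = 3 - 576 \left(-23\right) = 3 - -13248 = 3 + 13248 = 13251$)
$\sqrt{36349 + f} = \sqrt{36349 + 13251} = \sqrt{49600} = 40 \sqrt{31}$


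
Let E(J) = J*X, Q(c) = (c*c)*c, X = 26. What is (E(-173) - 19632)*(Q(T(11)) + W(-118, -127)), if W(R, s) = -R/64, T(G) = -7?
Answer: 131713605/16 ≈ 8.2321e+6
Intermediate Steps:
Q(c) = c³ (Q(c) = c²*c = c³)
W(R, s) = -R/64
E(J) = 26*J (E(J) = J*26 = 26*J)
(E(-173) - 19632)*(Q(T(11)) + W(-118, -127)) = (26*(-173) - 19632)*((-7)³ - 1/64*(-118)) = (-4498 - 19632)*(-343 + 59/32) = -24130*(-10917/32) = 131713605/16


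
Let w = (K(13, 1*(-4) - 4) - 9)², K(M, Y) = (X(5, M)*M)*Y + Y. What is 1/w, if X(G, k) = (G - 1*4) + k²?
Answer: 1/313183809 ≈ 3.1930e-9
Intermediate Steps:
X(G, k) = -4 + G + k² (X(G, k) = (G - 4) + k² = (-4 + G) + k² = -4 + G + k²)
K(M, Y) = Y + M*Y*(1 + M²) (K(M, Y) = ((-4 + 5 + M²)*M)*Y + Y = ((1 + M²)*M)*Y + Y = (M*(1 + M²))*Y + Y = M*Y*(1 + M²) + Y = Y + M*Y*(1 + M²))
w = 313183809 (w = ((1*(-4) - 4)*(1 + 13 + 13³) - 9)² = ((-4 - 4)*(1 + 13 + 2197) - 9)² = (-8*2211 - 9)² = (-17688 - 9)² = (-17697)² = 313183809)
1/w = 1/313183809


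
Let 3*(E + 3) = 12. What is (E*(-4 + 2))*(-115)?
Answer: 230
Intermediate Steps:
E = 1 (E = -3 + (⅓)*12 = -3 + 4 = 1)
(E*(-4 + 2))*(-115) = (1*(-4 + 2))*(-115) = (1*(-2))*(-115) = -2*(-115) = 230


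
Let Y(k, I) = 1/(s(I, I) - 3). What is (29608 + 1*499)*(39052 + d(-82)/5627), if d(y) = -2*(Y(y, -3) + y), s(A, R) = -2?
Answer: 1945848779182/1655 ≈ 1.1757e+9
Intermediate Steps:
Y(k, I) = -1/5 (Y(k, I) = 1/(-2 - 3) = 1/(-5) = -1/5)
d(y) = 2/5 - 2*y (d(y) = -2*(-1/5 + y) = 2/5 - 2*y)
(29608 + 1*499)*(39052 + d(-82)/5627) = (29608 + 1*499)*(39052 + (2/5 - 2*(-82))/5627) = (29608 + 499)*(39052 + (2/5 + 164)*(1/5627)) = 30107*(39052 + (822/5)*(1/5627)) = 30107*(39052 + 822/28135) = 30107*(1098728842/28135) = 1945848779182/1655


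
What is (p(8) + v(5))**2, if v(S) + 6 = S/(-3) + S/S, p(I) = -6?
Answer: 1444/9 ≈ 160.44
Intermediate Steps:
v(S) = -5 - S/3 (v(S) = -6 + (S/(-3) + S/S) = -6 + (S*(-1/3) + 1) = -6 + (-S/3 + 1) = -6 + (1 - S/3) = -5 - S/3)
(p(8) + v(5))**2 = (-6 + (-5 - 1/3*5))**2 = (-6 + (-5 - 5/3))**2 = (-6 - 20/3)**2 = (-38/3)**2 = 1444/9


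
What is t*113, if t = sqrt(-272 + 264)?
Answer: 226*I*sqrt(2) ≈ 319.61*I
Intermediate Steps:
t = 2*I*sqrt(2) (t = sqrt(-8) = 2*I*sqrt(2) ≈ 2.8284*I)
t*113 = (2*I*sqrt(2))*113 = 226*I*sqrt(2)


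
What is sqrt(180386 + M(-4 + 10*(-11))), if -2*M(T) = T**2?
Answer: 8*sqrt(2717) ≈ 417.00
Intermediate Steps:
M(T) = -T**2/2
sqrt(180386 + M(-4 + 10*(-11))) = sqrt(180386 - (-4 + 10*(-11))**2/2) = sqrt(180386 - (-4 - 110)**2/2) = sqrt(180386 - 1/2*(-114)**2) = sqrt(180386 - 1/2*12996) = sqrt(180386 - 6498) = sqrt(173888) = 8*sqrt(2717)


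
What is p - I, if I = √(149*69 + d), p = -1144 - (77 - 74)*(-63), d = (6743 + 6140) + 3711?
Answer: -955 - 25*√43 ≈ -1118.9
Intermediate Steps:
d = 16594 (d = 12883 + 3711 = 16594)
p = -955 (p = -1144 - 3*(-63) = -1144 - 1*(-189) = -1144 + 189 = -955)
I = 25*√43 (I = √(149*69 + 16594) = √(10281 + 16594) = √26875 = 25*√43 ≈ 163.94)
p - I = -955 - 25*√43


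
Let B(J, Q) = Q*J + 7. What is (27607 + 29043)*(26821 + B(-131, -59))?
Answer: 1957654050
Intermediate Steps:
B(J, Q) = 7 + J*Q (B(J, Q) = J*Q + 7 = 7 + J*Q)
(27607 + 29043)*(26821 + B(-131, -59)) = (27607 + 29043)*(26821 + (7 - 131*(-59))) = 56650*(26821 + (7 + 7729)) = 56650*(26821 + 7736) = 56650*34557 = 1957654050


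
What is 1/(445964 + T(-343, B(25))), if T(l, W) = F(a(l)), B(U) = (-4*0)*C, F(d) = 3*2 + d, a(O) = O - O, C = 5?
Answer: 1/445970 ≈ 2.2423e-6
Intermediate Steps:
a(O) = 0
F(d) = 6 + d
B(U) = 0 (B(U) = -4*0*5 = 0*5 = 0)
T(l, W) = 6 (T(l, W) = 6 + 0 = 6)
1/(445964 + T(-343, B(25))) = 1/(445964 + 6) = 1/445970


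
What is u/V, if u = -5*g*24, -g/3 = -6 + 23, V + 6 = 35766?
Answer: 51/298 ≈ 0.17114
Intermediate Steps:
V = 35760 (V = -6 + 35766 = 35760)
g = -51 (g = -3*(-6 + 23) = -3*17 = -51)
u = 6120 (u = -5*(-51)*24 = 255*24 = 6120)
u/V = 6120/35760 = 6120*(1/35760) = 51/298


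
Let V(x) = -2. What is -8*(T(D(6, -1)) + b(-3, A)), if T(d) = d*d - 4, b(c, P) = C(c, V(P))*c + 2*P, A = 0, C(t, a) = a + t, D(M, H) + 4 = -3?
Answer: -480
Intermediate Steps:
D(M, H) = -7 (D(M, H) = -4 - 3 = -7)
b(c, P) = 2*P + c*(-2 + c) (b(c, P) = (-2 + c)*c + 2*P = c*(-2 + c) + 2*P = 2*P + c*(-2 + c))
T(d) = -4 + d**2 (T(d) = d**2 - 4 = -4 + d**2)
-8*(T(D(6, -1)) + b(-3, A)) = -8*((-4 + (-7)**2) + (2*0 - 3*(-2 - 3))) = -8*((-4 + 49) + (0 - 3*(-5))) = -8*(45 + (0 + 15)) = -8*(45 + 15) = -8*60 = -480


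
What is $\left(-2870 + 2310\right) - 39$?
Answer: $-599$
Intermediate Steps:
$\left(-2870 + 2310\right) - 39 = -560 - 39 = -599$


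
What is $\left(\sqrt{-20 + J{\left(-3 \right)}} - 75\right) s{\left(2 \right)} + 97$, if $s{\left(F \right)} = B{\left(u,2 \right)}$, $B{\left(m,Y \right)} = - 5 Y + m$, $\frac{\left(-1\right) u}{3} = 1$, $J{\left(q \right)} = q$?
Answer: $1072 - 13 i \sqrt{23} \approx 1072.0 - 62.346 i$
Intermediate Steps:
$u = -3$ ($u = \left(-3\right) 1 = -3$)
$B{\left(m,Y \right)} = m - 5 Y$
$s{\left(F \right)} = -13$ ($s{\left(F \right)} = -3 - 10 = -13$)
$\left(\sqrt{-20 + J{\left(-3 \right)}} - 75\right) s{\left(2 \right)} + 97 = \left(\sqrt{-20 - 3} - 75\right) \left(-13\right) + 97 = \left(\sqrt{-23} - 75\right) \left(-13\right) + 97 = \left(i \sqrt{23} - 75\right) \left(-13\right) + 97 = \left(-75 + i \sqrt{23}\right) \left(-13\right) + 97 = \left(975 - 13 i \sqrt{23}\right) + 97 = 1072 - 13 i \sqrt{23}$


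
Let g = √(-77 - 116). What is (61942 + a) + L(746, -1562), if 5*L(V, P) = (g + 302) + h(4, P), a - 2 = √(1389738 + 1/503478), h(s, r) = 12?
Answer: 310034/5 + √39142757745331630/167826 + I*√193/5 ≈ 63186.0 + 2.7785*I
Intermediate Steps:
g = I*√193 (g = √(-193) = I*√193 ≈ 13.892*I)
a = 2 + √39142757745331630/167826 (a = 2 + √(1389738 + 1/503478) = 2 + √(699702508765/503478) = 2 + √39142757745331630/167826 ≈ 1180.9)
L(V, P) = 314/5 + I*√193/5 (L(V, P) = ((I*√193 + 302) + 12)/5 = ((302 + I*√193) + 12)/5 = (314 + I*√193)/5 = 314/5 + I*√193/5)
(61942 + a) + L(746, -1562) = (61942 + (2 + √39142757745331630/167826)) + (314/5 + I*√193/5) = (61944 + √39142757745331630/167826) + (314/5 + I*√193/5) = 310034/5 + √39142757745331630/167826 + I*√193/5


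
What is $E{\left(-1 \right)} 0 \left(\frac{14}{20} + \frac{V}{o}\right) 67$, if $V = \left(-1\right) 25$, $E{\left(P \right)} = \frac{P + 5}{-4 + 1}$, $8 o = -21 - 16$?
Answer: $0$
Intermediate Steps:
$o = - \frac{37}{8}$ ($o = \frac{-21 - 16}{8} = \frac{1}{8} \left(-37\right) = - \frac{37}{8} \approx -4.625$)
$E{\left(P \right)} = - \frac{5}{3} - \frac{P}{3}$ ($E{\left(P \right)} = \frac{5 + P}{-3} = \left(5 + P\right) \left(- \frac{1}{3}\right) = - \frac{5}{3} - \frac{P}{3}$)
$V = -25$
$E{\left(-1 \right)} 0 \left(\frac{14}{20} + \frac{V}{o}\right) 67 = \left(- \frac{5}{3} - - \frac{1}{3}\right) 0 \left(\frac{14}{20} - \frac{25}{- \frac{37}{8}}\right) 67 = \left(- \frac{5}{3} + \frac{1}{3}\right) 0 \left(14 \cdot \frac{1}{20} - - \frac{200}{37}\right) 67 = \left(- \frac{4}{3}\right) 0 \left(\frac{7}{10} + \frac{200}{37}\right) 67 = 0 \cdot \frac{2259}{370} \cdot 67 = 0 \cdot 67 = 0$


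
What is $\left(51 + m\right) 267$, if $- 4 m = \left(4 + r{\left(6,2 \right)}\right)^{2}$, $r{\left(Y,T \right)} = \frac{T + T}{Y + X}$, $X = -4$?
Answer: $11214$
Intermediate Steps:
$r{\left(Y,T \right)} = \frac{2 T}{-4 + Y}$ ($r{\left(Y,T \right)} = \frac{T + T}{Y - 4} = \frac{2 T}{-4 + Y}$)
$m = -9$ ($m = - \frac{\left(4 + 2 \cdot 2 \frac{1}{-4 + 6}\right)^{2}}{4} = - \frac{\left(4 + 2 \cdot 2 \cdot \frac{1}{2}\right)^{2}}{4} = - \frac{\left(4 + 2\right)^{2}}{4} = - \frac{6^{2}}{4} = \left(- \frac{1}{4}\right) 36 = -9$)
$\left(51 + m\right) 267 = \left(51 - 9\right) 267 = 42 \cdot 267 = 11214$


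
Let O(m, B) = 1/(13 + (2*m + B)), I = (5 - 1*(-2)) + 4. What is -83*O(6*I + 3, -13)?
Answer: -83/138 ≈ -0.60145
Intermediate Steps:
I = 11 (I = (5 + 2) + 4 = 7 + 4 = 11)
O(m, B) = 1/(13 + B + 2*m) (O(m, B) = 1/(13 + (B + 2*m)) = 1/(13 + B + 2*m))
-83*O(6*I + 3, -13) = -83/(13 - 13 + 2*(6*11 + 3)) = -83/(13 - 13 + 2*(66 + 3)) = -83/(13 - 13 + 2*69) = -83/(13 - 13 + 138) = -83/138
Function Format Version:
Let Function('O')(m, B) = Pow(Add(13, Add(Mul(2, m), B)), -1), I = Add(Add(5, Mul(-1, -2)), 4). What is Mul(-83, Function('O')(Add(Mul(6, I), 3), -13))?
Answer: Rational(-83, 138) ≈ -0.60145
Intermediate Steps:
I = 11 (I = Add(Add(5, 2), 4) = Add(7, 4) = 11)
Function('O')(m, B) = Pow(Add(13, B, Mul(2, m)), -1) (Function('O')(m, B) = Pow(Add(13, Add(B, Mul(2, m))), -1) = Pow(Add(13, B, Mul(2, m)), -1))
Mul(-83, Function('O')(Add(Mul(6, I), 3), -13)) = Mul(-83, Pow(Add(13, -13, Mul(2, Add(Mul(6, 11), 3))), -1)) = Mul(-83, Pow(Add(13, -13, Mul(2, Add(66, 3))), -1)) = Mul(-83, Pow(Add(13, -13, Mul(2, 69)), -1)) = Mul(-83, Pow(Add(13, -13, 138), -1)) = Mul(-83, Pow(138, -1)) = Mul(-83, Rational(1, 138)) = Rational(-83, 138)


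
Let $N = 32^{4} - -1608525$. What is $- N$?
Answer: $-2657101$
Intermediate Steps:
$N = 2657101$ ($N = 1048576 + 1608525 = 2657101$)
$- N = \left(-1\right) 2657101 = -2657101$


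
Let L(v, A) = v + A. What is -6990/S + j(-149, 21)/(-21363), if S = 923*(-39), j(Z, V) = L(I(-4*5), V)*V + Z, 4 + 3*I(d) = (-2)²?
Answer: 46272082/256334637 ≈ 0.18051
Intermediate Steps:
I(d) = 0 (I(d) = -4/3 + (⅓)*(-2)² = -4/3 + (⅓)*4 = -4/3 + 4/3 = 0)
L(v, A) = A + v
j(Z, V) = Z + V² (j(Z, V) = (V + 0)*V + Z = V*V + Z = V² + Z = Z + V²)
S = -35997
-6990/S + j(-149, 21)/(-21363) = -6990/(-35997) + (-149 + 21²)/(-21363) = -6990*(-1/35997) + (-149 + 441)*(-1/21363) = 2330/11999 + 292*(-1/21363) = 2330/11999 - 292/21363 = 46272082/256334637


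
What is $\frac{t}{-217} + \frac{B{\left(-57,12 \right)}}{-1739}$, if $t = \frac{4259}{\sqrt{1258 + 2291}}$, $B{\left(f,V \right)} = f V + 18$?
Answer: $\frac{18}{47} - \frac{4259 \sqrt{21}}{59241} \approx 0.053525$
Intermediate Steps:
$B{\left(f,V \right)} = 18 + V f$ ($B{\left(f,V \right)} = V f + 18 = 18 + V f$)
$t = \frac{4259 \sqrt{21}}{273}$ ($t = \frac{4259}{\sqrt{3549}} = \frac{4259}{13 \sqrt{21}} = 4259 \frac{\sqrt{21}}{273} = \frac{4259 \sqrt{21}}{273} \approx 71.492$)
$\frac{t}{-217} + \frac{B{\left(-57,12 \right)}}{-1739} = \frac{\frac{4259}{273} \sqrt{21}}{-217} + \frac{18 + 12 \left(-57\right)}{-1739} = \frac{4259 \sqrt{21}}{273} \left(- \frac{1}{217}\right) + \left(18 - 684\right) \left(- \frac{1}{1739}\right) = - \frac{4259 \sqrt{21}}{59241} - - \frac{18}{47} = - \frac{4259 \sqrt{21}}{59241} + \frac{18}{47} = \frac{18}{47} - \frac{4259 \sqrt{21}}{59241}$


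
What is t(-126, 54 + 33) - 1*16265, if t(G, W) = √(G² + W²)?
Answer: -16265 + 3*√2605 ≈ -16112.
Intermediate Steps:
t(-126, 54 + 33) - 1*16265 = √((-126)² + (54 + 33)²) - 1*16265 = √(15876 + 87²) - 16265 = √(15876 + 7569) - 16265 = √23445 - 16265 = 3*√2605 - 16265 = -16265 + 3*√2605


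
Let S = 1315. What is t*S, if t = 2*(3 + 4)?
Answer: 18410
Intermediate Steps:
t = 14 (t = 2*7 = 14)
t*S = 14*1315 = 18410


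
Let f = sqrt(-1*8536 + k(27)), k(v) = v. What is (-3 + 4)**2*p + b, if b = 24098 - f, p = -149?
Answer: 23949 - I*sqrt(8509) ≈ 23949.0 - 92.244*I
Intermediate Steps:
f = I*sqrt(8509) (f = sqrt(-1*8536 + 27) = sqrt(-8536 + 27) = sqrt(-8509) = I*sqrt(8509) ≈ 92.244*I)
b = 24098 - I*sqrt(8509) ≈ 24098.0 - 92.244*I
(-3 + 4)**2*p + b = (-3 + 4)**2*(-149) + (24098 - I*sqrt(8509)) = 1**2*(-149) + (24098 - I*sqrt(8509)) = 1*(-149) + (24098 - I*sqrt(8509)) = -149 + (24098 - I*sqrt(8509)) = 23949 - I*sqrt(8509)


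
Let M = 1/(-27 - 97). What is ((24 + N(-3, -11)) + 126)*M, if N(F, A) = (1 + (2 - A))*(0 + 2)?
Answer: -89/62 ≈ -1.4355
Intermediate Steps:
N(F, A) = 6 - 2*A (N(F, A) = (3 - A)*2 = 6 - 2*A)
M = -1/124 (M = 1/(-124) = -1/124 ≈ -0.0080645)
((24 + N(-3, -11)) + 126)*M = ((24 + (6 - 2*(-11))) + 126)*(-1/124) = ((24 + (6 + 22)) + 126)*(-1/124) = ((24 + 28) + 126)*(-1/124) = (52 + 126)*(-1/124) = 178*(-1/124) = -89/62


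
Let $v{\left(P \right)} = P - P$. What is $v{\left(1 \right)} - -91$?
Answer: $91$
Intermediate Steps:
$v{\left(P \right)} = 0$
$v{\left(1 \right)} - -91 = 0 - -91 = 0 + 91 = 91$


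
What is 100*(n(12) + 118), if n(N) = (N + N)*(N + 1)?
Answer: 43000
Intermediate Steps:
n(N) = 2*N*(1 + N) (n(N) = (2*N)*(1 + N) = 2*N*(1 + N))
100*(n(12) + 118) = 100*(2*12*(1 + 12) + 118) = 100*(2*12*13 + 118) = 100*(312 + 118) = 100*430 = 43000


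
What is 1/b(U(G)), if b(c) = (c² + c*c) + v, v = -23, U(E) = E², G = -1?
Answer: -1/21 ≈ -0.047619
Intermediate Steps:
b(c) = -23 + 2*c² (b(c) = (c² + c*c) - 23 = (c² + c²) - 23 = 2*c² - 23 = -23 + 2*c²)
1/b(U(G)) = 1/(-23 + 2*((-1)²)²) = 1/(-23 + 2*1²) = 1/(-23 + 2*1) = 1/(-23 + 2) = 1/(-21) = -1/21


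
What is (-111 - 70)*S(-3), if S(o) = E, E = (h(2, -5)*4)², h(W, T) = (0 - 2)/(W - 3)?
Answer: -11584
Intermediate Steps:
h(W, T) = -2/(-3 + W)
E = 64 (E = (-2/(-3 + 2)*4)² = (-2/(-1)*4)² = (-2*(-1)*4)² = (2*4)² = 8² = 64)
S(o) = 64
(-111 - 70)*S(-3) = (-111 - 70)*64 = -181*64 = -11584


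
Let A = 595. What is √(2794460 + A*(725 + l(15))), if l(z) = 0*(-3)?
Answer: √3225835 ≈ 1796.1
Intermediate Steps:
l(z) = 0
√(2794460 + A*(725 + l(15))) = √(2794460 + 595*(725 + 0)) = √(2794460 + 595*725) = √(2794460 + 431375) = √3225835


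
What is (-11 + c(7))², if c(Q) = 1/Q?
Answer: 5776/49 ≈ 117.88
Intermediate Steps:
(-11 + c(7))² = (-11 + 1/7)² = (-11 + ⅐)² = (-76/7)² = 5776/49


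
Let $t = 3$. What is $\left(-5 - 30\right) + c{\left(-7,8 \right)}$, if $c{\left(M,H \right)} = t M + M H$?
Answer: $-112$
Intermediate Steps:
$c{\left(M,H \right)} = 3 M + H M$ ($c{\left(M,H \right)} = 3 M + M H = 3 M + H M$)
$\left(-5 - 30\right) + c{\left(-7,8 \right)} = \left(-5 - 30\right) - 7 \left(3 + 8\right) = \left(-5 - 30\right) - 77 = -35 - 77 = -112$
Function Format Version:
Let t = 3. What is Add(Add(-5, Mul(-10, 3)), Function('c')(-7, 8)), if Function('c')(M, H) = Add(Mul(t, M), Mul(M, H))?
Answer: -112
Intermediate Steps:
Function('c')(M, H) = Add(Mul(3, M), Mul(H, M)) (Function('c')(M, H) = Add(Mul(3, M), Mul(M, H)) = Add(Mul(3, M), Mul(H, M)))
Add(Add(-5, Mul(-10, 3)), Function('c')(-7, 8)) = Add(Add(-5, Mul(-10, 3)), Mul(-7, Add(3, 8))) = Add(Add(-5, -30), Mul(-7, 11)) = Add(-35, -77) = -112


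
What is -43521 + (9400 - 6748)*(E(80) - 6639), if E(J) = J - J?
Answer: -17650149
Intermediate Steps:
E(J) = 0
-43521 + (9400 - 6748)*(E(80) - 6639) = -43521 + (9400 - 6748)*(0 - 6639) = -43521 + 2652*(-6639) = -43521 - 17606628 = -17650149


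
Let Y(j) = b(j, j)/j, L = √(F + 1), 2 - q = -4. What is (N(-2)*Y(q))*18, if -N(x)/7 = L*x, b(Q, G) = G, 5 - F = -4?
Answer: 252*√10 ≈ 796.89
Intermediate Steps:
q = 6 (q = 2 - 1*(-4) = 2 + 4 = 6)
F = 9 (F = 5 - 1*(-4) = 5 + 4 = 9)
L = √10 (L = √(9 + 1) = √10 ≈ 3.1623)
Y(j) = 1 (Y(j) = j/j = 1)
N(x) = -7*x*√10 (N(x) = -7*√10*x = -7*x*√10)
(N(-2)*Y(q))*18 = (-7*(-2)*√10*1)*18 = ((14*√10)*1)*18 = (14*√10)*18 = 252*√10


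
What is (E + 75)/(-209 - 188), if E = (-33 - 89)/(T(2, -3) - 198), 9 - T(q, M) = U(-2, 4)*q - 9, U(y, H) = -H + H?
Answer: -6811/35730 ≈ -0.19062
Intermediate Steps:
U(y, H) = 0
T(q, M) = 18 (T(q, M) = 9 - (0*q - 9) = 9 - (0 - 9) = 9 - 1*(-9) = 9 + 9 = 18)
E = 61/90 (E = (-33 - 89)/(18 - 198) = -122/(-180) = -122*(-1/180) = 61/90 ≈ 0.67778)
(E + 75)/(-209 - 188) = (61/90 + 75)/(-209 - 188) = (6811/90)/(-397) = (6811/90)*(-1/397) = -6811/35730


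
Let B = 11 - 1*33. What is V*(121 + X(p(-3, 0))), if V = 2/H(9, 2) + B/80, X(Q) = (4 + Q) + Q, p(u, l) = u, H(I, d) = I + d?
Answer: -4879/440 ≈ -11.089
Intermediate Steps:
B = -22 (B = 11 - 33 = -22)
X(Q) = 4 + 2*Q
V = -41/440 (V = 2/(9 + 2) - 22/80 = 2/11 - 22*1/80 = 2*(1/11) - 11/40 = 2/11 - 11/40 = -41/440 ≈ -0.093182)
V*(121 + X(p(-3, 0))) = -41*(121 + (4 + 2*(-3)))/440 = -41*(121 + (4 - 6))/440 = -41*(121 - 2)/440 = -41/440*119 = -4879/440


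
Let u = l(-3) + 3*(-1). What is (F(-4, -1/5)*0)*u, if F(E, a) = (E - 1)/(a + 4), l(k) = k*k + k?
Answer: 0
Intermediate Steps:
l(k) = k + k² (l(k) = k² + k = k + k²)
F(E, a) = (-1 + E)/(4 + a)
u = 3 (u = -3*(1 - 3) + 3*(-1) = -3*(-2) - 3 = 6 - 3 = 3)
(F(-4, -1/5)*0)*u = (((-1 - 4)/(4 - 1/5))*0)*3 = ((-5/(4 - 1*⅕))*0)*3 = ((-5/(4 - ⅕))*0)*3 = ((-5/(19/5))*0)*3 = (((5/19)*(-5))*0)*3 = -25/19*0*3 = 0*3 = 0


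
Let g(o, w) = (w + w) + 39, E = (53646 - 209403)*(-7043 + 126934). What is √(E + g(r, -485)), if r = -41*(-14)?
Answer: I*√18673863418 ≈ 1.3665e+5*I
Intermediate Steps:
r = 574
E = -18673862487 (E = -155757*119891 = -18673862487)
g(o, w) = 39 + 2*w (g(o, w) = 2*w + 39 = 39 + 2*w)
√(E + g(r, -485)) = √(-18673862487 + (39 + 2*(-485))) = √(-18673862487 + (39 - 970)) = √(-18673862487 - 931) = √(-18673863418) = I*√18673863418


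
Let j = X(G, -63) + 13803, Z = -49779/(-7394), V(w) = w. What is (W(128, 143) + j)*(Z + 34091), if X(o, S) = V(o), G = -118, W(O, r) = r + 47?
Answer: 3498146032875/7394 ≈ 4.7311e+8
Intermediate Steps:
W(O, r) = 47 + r
X(o, S) = o
Z = 49779/7394 (Z = -49779*(-1/7394) = 49779/7394 ≈ 6.7324)
j = 13685 (j = -118 + 13803 = 13685)
(W(128, 143) + j)*(Z + 34091) = ((47 + 143) + 13685)*(49779/7394 + 34091) = (190 + 13685)*(252118633/7394) = 13875*(252118633/7394) = 3498146032875/7394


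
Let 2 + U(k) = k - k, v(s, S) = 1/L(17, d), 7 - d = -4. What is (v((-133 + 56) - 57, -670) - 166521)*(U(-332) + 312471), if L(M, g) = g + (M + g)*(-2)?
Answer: -2341469578174/45 ≈ -5.2033e+10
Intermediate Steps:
d = 11 (d = 7 - 1*(-4) = 7 + 4 = 11)
L(M, g) = -g - 2*M (L(M, g) = g + (-2*M - 2*g) = -g - 2*M)
v(s, S) = -1/45 (v(s, S) = 1/(-1*11 - 2*17) = 1/(-11 - 34) = 1/(-45) = -1/45)
U(k) = -2 (U(k) = -2 + (k - k) = -2 + 0 = -2)
(v((-133 + 56) - 57, -670) - 166521)*(U(-332) + 312471) = (-1/45 - 166521)*(-2 + 312471) = -7493446/45*312469 = -2341469578174/45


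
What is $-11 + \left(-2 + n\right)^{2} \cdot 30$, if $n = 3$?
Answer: $19$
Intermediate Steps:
$-11 + \left(-2 + n\right)^{2} \cdot 30 = -11 + \left(-2 + 3\right)^{2} \cdot 30 = -11 + 1^{2} \cdot 30 = -11 + 1 \cdot 30 = -11 + 30 = 19$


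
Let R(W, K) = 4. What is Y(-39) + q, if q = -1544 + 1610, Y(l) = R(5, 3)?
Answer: 70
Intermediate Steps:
Y(l) = 4
q = 66
Y(-39) + q = 4 + 66 = 70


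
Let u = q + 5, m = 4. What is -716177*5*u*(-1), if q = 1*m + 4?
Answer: 46551505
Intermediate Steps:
q = 8 (q = 1*4 + 4 = 4 + 4 = 8)
u = 13 (u = 8 + 5 = 13)
-716177*5*u*(-1) = -716177*5*13*(-1) = -46551505*(-1) = -716177*(-65) = 46551505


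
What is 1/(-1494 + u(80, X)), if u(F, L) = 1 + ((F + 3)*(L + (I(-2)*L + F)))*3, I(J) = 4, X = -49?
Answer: -1/42578 ≈ -2.3486e-5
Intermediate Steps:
u(F, L) = 1 + 3*(3 + F)*(F + 5*L) (u(F, L) = 1 + ((F + 3)*(L + (4*L + F)))*3 = 1 + ((3 + F)*(L + (F + 4*L)))*3 = 1 + ((3 + F)*(F + 5*L))*3 = 1 + 3*(3 + F)*(F + 5*L))
1/(-1494 + u(80, X)) = 1/(-1494 + (1 + 3*80² + 9*80 + 45*(-49) + 15*80*(-49))) = 1/(-1494 + (1 + 3*6400 + 720 - 2205 - 58800)) = 1/(-1494 + (1 + 19200 + 720 - 2205 - 58800)) = 1/(-1494 - 41084) = 1/(-42578) = -1/42578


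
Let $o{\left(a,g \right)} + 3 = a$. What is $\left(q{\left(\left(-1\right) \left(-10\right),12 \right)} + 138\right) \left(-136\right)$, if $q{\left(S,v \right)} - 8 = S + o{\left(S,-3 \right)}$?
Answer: $-22168$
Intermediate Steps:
$o{\left(a,g \right)} = -3 + a$
$q{\left(S,v \right)} = 5 + 2 S$ ($q{\left(S,v \right)} = 8 + \left(S + \left(-3 + S\right)\right) = 8 + \left(-3 + 2 S\right) = 5 + 2 S$)
$\left(q{\left(\left(-1\right) \left(-10\right),12 \right)} + 138\right) \left(-136\right) = \left(\left(5 + 2 \left(\left(-1\right) \left(-10\right)\right)\right) + 138\right) \left(-136\right) = \left(\left(5 + 2 \cdot 10\right) + 138\right) \left(-136\right) = \left(\left(5 + 20\right) + 138\right) \left(-136\right) = \left(25 + 138\right) \left(-136\right) = 163 \left(-136\right) = -22168$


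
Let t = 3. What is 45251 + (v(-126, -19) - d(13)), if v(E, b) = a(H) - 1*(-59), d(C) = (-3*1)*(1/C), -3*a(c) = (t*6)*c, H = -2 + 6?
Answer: 588721/13 ≈ 45286.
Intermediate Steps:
H = 4
a(c) = -6*c (a(c) = -3*6*c/3 = -6*c)
d(C) = -3/C
v(E, b) = 35 (v(E, b) = -6*4 - 1*(-59) = -24 + 59 = 35)
45251 + (v(-126, -19) - d(13)) = 45251 + (35 - (-3)/13) = 45251 + (35 - 1*(-3/13)) = 45251 + (35 + 3/13) = 45251 + 458/13 = 588721/13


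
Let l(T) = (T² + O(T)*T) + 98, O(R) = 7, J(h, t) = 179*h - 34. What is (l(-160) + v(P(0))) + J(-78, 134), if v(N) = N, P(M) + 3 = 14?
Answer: 10593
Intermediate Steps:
J(h, t) = -34 + 179*h
P(M) = 11 (P(M) = -3 + 14 = 11)
l(T) = 98 + T² + 7*T (l(T) = (T² + 7*T) + 98 = 98 + T² + 7*T)
(l(-160) + v(P(0))) + J(-78, 134) = ((98 + (-160)² + 7*(-160)) + 11) + (-34 + 179*(-78)) = ((98 + 25600 - 1120) + 11) + (-34 - 13962) = (24578 + 11) - 13996 = 24589 - 13996 = 10593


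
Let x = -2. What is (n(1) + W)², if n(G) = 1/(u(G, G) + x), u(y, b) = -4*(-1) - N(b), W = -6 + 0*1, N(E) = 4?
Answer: 169/4 ≈ 42.250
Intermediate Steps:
W = -6 (W = -6 + 0 = -6)
u(y, b) = 0 (u(y, b) = -4*(-1) - 1*4 = 4 - 4 = 0)
n(G) = -½ (n(G) = 1/(0 - 2) = 1/(-2) = -½)
(n(1) + W)² = (-½ - 6)² = (-13/2)² = 169/4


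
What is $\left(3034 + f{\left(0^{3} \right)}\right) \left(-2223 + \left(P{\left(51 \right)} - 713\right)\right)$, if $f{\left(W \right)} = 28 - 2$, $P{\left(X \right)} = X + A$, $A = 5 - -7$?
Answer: $-8791380$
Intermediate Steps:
$A = 12$ ($A = 5 + 7 = 12$)
$P{\left(X \right)} = 12 + X$ ($P{\left(X \right)} = X + 12 = 12 + X$)
$f{\left(W \right)} = 26$
$\left(3034 + f{\left(0^{3} \right)}\right) \left(-2223 + \left(P{\left(51 \right)} - 713\right)\right) = \left(3034 + 26\right) \left(-2223 + \left(\left(12 + 51\right) - 713\right)\right) = 3060 \left(-2223 + \left(63 - 713\right)\right) = 3060 \left(-2223 - 650\right) = 3060 \left(-2873\right) = -8791380$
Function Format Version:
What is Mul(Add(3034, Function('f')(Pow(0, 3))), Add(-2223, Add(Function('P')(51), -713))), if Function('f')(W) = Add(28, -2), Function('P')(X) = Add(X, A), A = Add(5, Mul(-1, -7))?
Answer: -8791380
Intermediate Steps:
A = 12 (A = Add(5, 7) = 12)
Function('P')(X) = Add(12, X) (Function('P')(X) = Add(X, 12) = Add(12, X))
Function('f')(W) = 26
Mul(Add(3034, Function('f')(Pow(0, 3))), Add(-2223, Add(Function('P')(51), -713))) = Mul(Add(3034, 26), Add(-2223, Add(Add(12, 51), -713))) = Mul(3060, Add(-2223, Add(63, -713))) = Mul(3060, Add(-2223, -650)) = Mul(3060, -2873) = -8791380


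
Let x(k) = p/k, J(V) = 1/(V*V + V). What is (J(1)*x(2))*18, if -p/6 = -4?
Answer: 108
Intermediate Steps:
p = 24 (p = -6*(-4) = 24)
J(V) = 1/(V + V**2) (J(V) = 1/(V**2 + V) = 1/(V + V**2))
x(k) = 24/k
(J(1)*x(2))*18 = ((1/(1*(1 + 1)))*(24/2))*18 = ((1/2)*(24*(1/2)))*18 = ((1*(1/2))*12)*18 = ((1/2)*12)*18 = 6*18 = 108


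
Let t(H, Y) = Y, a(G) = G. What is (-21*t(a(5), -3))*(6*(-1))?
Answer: -378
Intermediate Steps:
(-21*t(a(5), -3))*(6*(-1)) = (-21*(-3))*(6*(-1)) = 63*(-6) = -378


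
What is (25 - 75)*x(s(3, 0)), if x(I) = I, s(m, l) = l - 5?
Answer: 250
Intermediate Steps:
s(m, l) = -5 + l
(25 - 75)*x(s(3, 0)) = (25 - 75)*(-5 + 0) = -50*(-5) = 250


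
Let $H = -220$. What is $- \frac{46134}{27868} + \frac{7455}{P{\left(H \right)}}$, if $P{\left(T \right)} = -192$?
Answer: $- \frac{18051139}{445888} \approx -40.484$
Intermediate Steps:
$- \frac{46134}{27868} + \frac{7455}{P{\left(H \right)}} = - \frac{46134}{27868} + \frac{7455}{-192} = \left(-46134\right) \frac{1}{27868} + 7455 \left(- \frac{1}{192}\right) = - \frac{23067}{13934} - \frac{2485}{64} = - \frac{18051139}{445888}$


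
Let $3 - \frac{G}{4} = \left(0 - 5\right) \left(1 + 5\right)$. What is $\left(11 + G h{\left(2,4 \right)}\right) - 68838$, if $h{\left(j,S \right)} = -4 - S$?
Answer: $-69883$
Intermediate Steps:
$G = 132$ ($G = 12 - 4 \left(0 - 5\right) \left(1 + 5\right) = 12 - 4 \left(\left(-5\right) 6\right) = 12 - -120 = 12 + 120 = 132$)
$\left(11 + G h{\left(2,4 \right)}\right) - 68838 = \left(11 + 132 \left(-4 - 4\right)\right) - 68838 = \left(11 + 132 \left(-8\right)\right) - 68838 = \left(11 - 1056\right) - 68838 = -1045 - 68838 = -69883$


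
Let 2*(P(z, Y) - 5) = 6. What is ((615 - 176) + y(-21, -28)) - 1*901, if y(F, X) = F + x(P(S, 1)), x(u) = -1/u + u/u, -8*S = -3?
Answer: -3857/8 ≈ -482.13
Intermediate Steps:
S = 3/8 (S = -⅛*(-3) = 3/8 ≈ 0.37500)
P(z, Y) = 8 (P(z, Y) = 5 + (½)*6 = 5 + 3 = 8)
x(u) = 1 - 1/u (x(u) = -1/u + 1 = 1 - 1/u)
y(F, X) = 7/8 + F (y(F, X) = F + (-1 + 8)/8 = F + (⅛)*7 = F + 7/8 = 7/8 + F)
((615 - 176) + y(-21, -28)) - 1*901 = ((615 - 176) + (7/8 - 21)) - 1*901 = (439 - 161/8) - 901 = 3351/8 - 901 = -3857/8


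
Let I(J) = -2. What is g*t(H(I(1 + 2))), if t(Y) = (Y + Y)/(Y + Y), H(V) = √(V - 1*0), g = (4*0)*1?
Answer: 0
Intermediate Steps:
g = 0 (g = 0*1 = 0)
H(V) = √V (H(V) = √(V + 0) = √V)
t(Y) = 1 (t(Y) = (2*Y)/((2*Y)) = (2*Y)*(1/(2*Y)) = 1)
g*t(H(I(1 + 2))) = 0*1 = 0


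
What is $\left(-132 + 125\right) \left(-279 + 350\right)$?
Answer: $-497$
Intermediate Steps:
$\left(-132 + 125\right) \left(-279 + 350\right) = \left(-7\right) 71 = -497$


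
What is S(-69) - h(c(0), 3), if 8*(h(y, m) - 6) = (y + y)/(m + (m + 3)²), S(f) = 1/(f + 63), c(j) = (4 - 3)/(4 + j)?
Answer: -1283/208 ≈ -6.1683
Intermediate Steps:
c(j) = 1/(4 + j)
S(f) = 1/(63 + f)
h(y, m) = 6 + y/(4*(m + (3 + m)²)) (h(y, m) = 6 + ((y + y)/(m + (m + 3)²))/8 = 6 + ((2*y)/(m + (3 + m)²))/8 = 6 + (2*y/(m + (3 + m)²))/8 = 6 + y/(4*(m + (3 + m)²)))
S(-69) - h(c(0), 3) = 1/(63 - 69) - (6*3 + 6*(3 + 3)² + 1/(4*(4 + 0)))/(3 + (3 + 3)²) = 1/(-6) - (18 + 6*6² + (¼)/4)/(3 + 6²) = -⅙ - (18 + 6*36 + (¼)*(¼))/(3 + 36) = -⅙ - (18 + 216 + 1/16)/39 = -⅙ - 3745/(39*16) = -⅙ - 1*3745/624 = -⅙ - 3745/624 = -1283/208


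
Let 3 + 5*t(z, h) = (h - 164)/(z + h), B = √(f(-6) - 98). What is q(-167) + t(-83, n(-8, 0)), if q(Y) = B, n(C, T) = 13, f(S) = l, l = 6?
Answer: -59/350 + 2*I*√23 ≈ -0.16857 + 9.5917*I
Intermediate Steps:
f(S) = 6
B = 2*I*√23 (B = √(6 - 98) = √(-92) = 2*I*√23 ≈ 9.5917*I)
q(Y) = 2*I*√23
t(z, h) = -⅗ + (-164 + h)/(5*(h + z)) (t(z, h) = -⅗ + ((h - 164)/(z + h))/5 = -⅗ + ((-164 + h)/(h + z))/5 = -⅗ + (-164 + h)/(5*(h + z)))
q(-167) + t(-83, n(-8, 0)) = 2*I*√23 + (-164 - 3*(-83) - 2*13)/(5*(13 - 83)) = 2*I*√23 + (⅕)*(-164 + 249 - 26)/(-70) = 2*I*√23 + (⅕)*(-1/70)*59 = 2*I*√23 - 59/350 = -59/350 + 2*I*√23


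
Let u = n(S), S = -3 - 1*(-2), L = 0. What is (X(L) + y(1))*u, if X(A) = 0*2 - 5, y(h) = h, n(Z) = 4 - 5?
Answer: 4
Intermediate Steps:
S = -1 (S = -3 + 2 = -1)
n(Z) = -1
X(A) = -5 (X(A) = 0 - 5 = -5)
u = -1
(X(L) + y(1))*u = (-5 + 1)*(-1) = -4*(-1) = 4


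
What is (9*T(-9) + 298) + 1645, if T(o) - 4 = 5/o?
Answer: 1974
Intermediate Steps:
T(o) = 4 + 5/o
(9*T(-9) + 298) + 1645 = (9*(4 + 5/(-9)) + 298) + 1645 = (9*(4 + 5*(-1/9)) + 298) + 1645 = (9*(4 - 5/9) + 298) + 1645 = (9*(31/9) + 298) + 1645 = (31 + 298) + 1645 = 329 + 1645 = 1974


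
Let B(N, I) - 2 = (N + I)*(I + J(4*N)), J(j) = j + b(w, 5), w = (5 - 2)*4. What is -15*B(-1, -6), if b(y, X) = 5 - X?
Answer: -1080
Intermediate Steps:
w = 12 (w = 3*4 = 12)
J(j) = j (J(j) = j + (5 - 1*5) = j + (5 - 5) = j + 0 = j)
B(N, I) = 2 + (I + N)*(I + 4*N) (B(N, I) = 2 + (N + I)*(I + 4*N) = 2 + (I + N)*(I + 4*N))
-15*B(-1, -6) = -15*(2 + (-6)**2 + 4*(-1)**2 + 5*(-6)*(-1)) = -15*(2 + 36 + 4*1 + 30) = -15*(2 + 36 + 4 + 30) = -15*72 = -1080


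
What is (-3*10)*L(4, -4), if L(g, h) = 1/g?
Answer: -15/2 ≈ -7.5000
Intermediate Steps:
(-3*10)*L(4, -4) = -3*10/4 = -30*¼ = -15/2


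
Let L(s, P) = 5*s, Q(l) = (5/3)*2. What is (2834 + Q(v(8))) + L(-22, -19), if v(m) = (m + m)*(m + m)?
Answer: 8182/3 ≈ 2727.3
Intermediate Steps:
v(m) = 4*m**2 (v(m) = (2*m)*(2*m) = 4*m**2)
Q(l) = 10/3 (Q(l) = (5*(1/3))*2 = (5/3)*2 = 10/3)
(2834 + Q(v(8))) + L(-22, -19) = (2834 + 10/3) + 5*(-22) = 8512/3 - 110 = 8182/3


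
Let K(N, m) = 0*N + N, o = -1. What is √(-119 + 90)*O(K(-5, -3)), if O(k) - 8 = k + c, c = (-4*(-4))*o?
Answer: -13*I*√29 ≈ -70.007*I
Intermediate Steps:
K(N, m) = N (K(N, m) = 0 + N = N)
c = -16 (c = -4*(-4)*(-1) = 16*(-1) = -16)
O(k) = -8 + k (O(k) = 8 + (k - 16) = 8 + (-16 + k) = -8 + k)
√(-119 + 90)*O(K(-5, -3)) = √(-119 + 90)*(-8 - 5) = √(-29)*(-13) = (I*√29)*(-13) = -13*I*√29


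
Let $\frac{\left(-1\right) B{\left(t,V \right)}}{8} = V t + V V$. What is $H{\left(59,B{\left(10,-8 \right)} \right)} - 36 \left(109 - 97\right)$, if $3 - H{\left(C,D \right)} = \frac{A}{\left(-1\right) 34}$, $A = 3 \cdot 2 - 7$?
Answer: $- \frac{14587}{34} \approx -429.03$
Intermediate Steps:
$B{\left(t,V \right)} = - 8 V^{2} - 8 V t$ ($B{\left(t,V \right)} = - 8 \left(V t + V V\right) = - 8 \left(V t + V^{2}\right) = - 8 \left(V^{2} + V t\right) = - 8 V^{2} - 8 V t$)
$A = -1$ ($A = 6 - 7 = -1$)
$H{\left(C,D \right)} = \frac{101}{34}$ ($H{\left(C,D \right)} = 3 - - \frac{1}{\left(-1\right) 34} = 3 - - \frac{1}{-34} = 3 - \left(-1\right) \left(- \frac{1}{34}\right) = 3 - \frac{1}{34} = \frac{101}{34}$)
$H{\left(59,B{\left(10,-8 \right)} \right)} - 36 \left(109 - 97\right) = \frac{101}{34} - 36 \left(109 - 97\right) = \frac{101}{34} - 36 \cdot 12 = \frac{101}{34} - 432 = - \frac{14587}{34}$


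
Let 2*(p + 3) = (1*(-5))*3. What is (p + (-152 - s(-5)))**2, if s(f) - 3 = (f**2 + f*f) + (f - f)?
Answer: 185761/4 ≈ 46440.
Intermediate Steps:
s(f) = 3 + 2*f**2 (s(f) = 3 + ((f**2 + f*f) + (f - f)) = 3 + ((f**2 + f**2) + 0) = 3 + (2*f**2 + 0) = 3 + 2*f**2)
p = -21/2 (p = -3 + ((1*(-5))*3)/2 = -3 + (-5*3)/2 = -3 + (1/2)*(-15) = -3 - 15/2 = -21/2 ≈ -10.500)
(p + (-152 - s(-5)))**2 = (-21/2 + (-152 - (3 + 2*(-5)**2)))**2 = (-21/2 + (-152 - (3 + 2*25)))**2 = (-21/2 + (-152 - (3 + 50)))**2 = (-21/2 + (-152 - 1*53))**2 = (-21/2 + (-152 - 53))**2 = (-21/2 - 205)**2 = (-431/2)**2 = 185761/4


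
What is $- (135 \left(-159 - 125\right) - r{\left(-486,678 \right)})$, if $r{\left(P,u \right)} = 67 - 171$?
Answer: $38236$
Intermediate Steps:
$r{\left(P,u \right)} = -104$
$- (135 \left(-159 - 125\right) - r{\left(-486,678 \right)}) = - (135 \left(-159 - 125\right) - -104) = - (135 \left(-159 - 125\right) + 104) = - (135 \left(-284\right) + 104) = - (-38340 + 104) = \left(-1\right) \left(-38236\right) = 38236$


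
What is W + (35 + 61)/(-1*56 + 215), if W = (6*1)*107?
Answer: 34058/53 ≈ 642.60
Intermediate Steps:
W = 642 (W = 6*107 = 642)
W + (35 + 61)/(-1*56 + 215) = 642 + (35 + 61)/(-1*56 + 215) = 642 + 96/(-56 + 215) = 642 + 96/159 = 642 + 96*(1/159) = 642 + 32/53 = 34058/53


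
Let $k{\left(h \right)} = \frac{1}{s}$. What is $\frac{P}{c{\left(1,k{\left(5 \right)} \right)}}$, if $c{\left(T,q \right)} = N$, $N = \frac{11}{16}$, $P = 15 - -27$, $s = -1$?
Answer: $\frac{672}{11} \approx 61.091$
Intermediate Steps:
$k{\left(h \right)} = -1$ ($k{\left(h \right)} = \frac{1}{-1} = -1$)
$P = 42$ ($P = 15 + 27 = 42$)
$N = \frac{11}{16}$ ($N = 11 \cdot \frac{1}{16} = \frac{11}{16} \approx 0.6875$)
$c{\left(T,q \right)} = \frac{11}{16}$
$\frac{P}{c{\left(1,k{\left(5 \right)} \right)}} = \frac{42}{\frac{11}{16}} = 42 \cdot \frac{16}{11} = \frac{672}{11}$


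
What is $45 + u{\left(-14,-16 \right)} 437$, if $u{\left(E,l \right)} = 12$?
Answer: $5289$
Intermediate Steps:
$45 + u{\left(-14,-16 \right)} 437 = 45 + 12 \cdot 437 = 45 + 5244 = 5289$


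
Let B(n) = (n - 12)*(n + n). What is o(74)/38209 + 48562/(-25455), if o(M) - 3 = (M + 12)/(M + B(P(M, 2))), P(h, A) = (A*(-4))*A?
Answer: -179976403108/94343179215 ≈ -1.9077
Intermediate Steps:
P(h, A) = -4*A² (P(h, A) = (-4*A)*A = -4*A²)
B(n) = 2*n*(-12 + n) (B(n) = (-12 + n)*(2*n) = 2*n*(-12 + n))
o(M) = 3 + (12 + M)/(896 + M) (o(M) = 3 + (M + 12)/(M + 2*(-4*2²)*(-12 - 4*2²)) = 3 + (12 + M)/(M + 2*(-4*4)*(-12 - 4*4)) = 3 + (12 + M)/(M + 2*(-16)*(-12 - 16)) = 3 + (12 + M)/(M + 2*(-16)*(-28)) = 3 + (12 + M)/(M + 896) = 3 + (12 + M)/(896 + M))
o(74)/38209 + 48562/(-25455) = (4*(675 + 74)/(896 + 74))/38209 + 48562/(-25455) = (4*749/970)*(1/38209) + 48562*(-1/25455) = (4*(1/970)*749)*(1/38209) - 48562/25455 = (1498/485)*(1/38209) - 48562/25455 = 1498/18531365 - 48562/25455 = -179976403108/94343179215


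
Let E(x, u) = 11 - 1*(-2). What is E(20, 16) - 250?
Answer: -237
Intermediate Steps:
E(x, u) = 13 (E(x, u) = 11 + 2 = 13)
E(20, 16) - 250 = 13 - 250 = -237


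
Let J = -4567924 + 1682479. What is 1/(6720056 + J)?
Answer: 1/3834611 ≈ 2.6078e-7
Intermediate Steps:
J = -2885445
1/(6720056 + J) = 1/(6720056 - 2885445) = 1/3834611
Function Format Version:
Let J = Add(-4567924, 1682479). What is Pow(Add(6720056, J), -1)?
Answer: Rational(1, 3834611) ≈ 2.6078e-7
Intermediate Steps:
J = -2885445
Pow(Add(6720056, J), -1) = Pow(Add(6720056, -2885445), -1) = Pow(3834611, -1) = Rational(1, 3834611)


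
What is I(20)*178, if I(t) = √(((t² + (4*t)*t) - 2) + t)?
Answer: 178*√2018 ≈ 7996.1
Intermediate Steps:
I(t) = √(-2 + t + 5*t²) (I(t) = √(((t² + 4*t²) - 2) + t) = √((5*t² - 2) + t) = √((-2 + 5*t²) + t) = √(-2 + t + 5*t²))
I(20)*178 = √(-2 + 20 + 5*20²)*178 = √(-2 + 20 + 5*400)*178 = √(-2 + 20 + 2000)*178 = √2018*178 = 178*√2018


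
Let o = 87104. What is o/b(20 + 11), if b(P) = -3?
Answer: -87104/3 ≈ -29035.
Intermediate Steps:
o/b(20 + 11) = 87104/(-3) = 87104*(-1/3) = -87104/3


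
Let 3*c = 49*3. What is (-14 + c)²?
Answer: 1225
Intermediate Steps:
c = 49 (c = (49*3)/3 = (⅓)*147 = 49)
(-14 + c)² = (-14 + 49)² = 35² = 1225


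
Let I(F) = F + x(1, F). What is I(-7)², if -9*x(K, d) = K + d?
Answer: 361/9 ≈ 40.111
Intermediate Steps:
x(K, d) = -K/9 - d/9 (x(K, d) = -(K + d)/9 = -K/9 - d/9)
I(F) = -⅑ + 8*F/9 (I(F) = F + (-⅑*1 - F/9) = F + (-⅑ - F/9) = -⅑ + 8*F/9)
I(-7)² = (-⅑ + (8/9)*(-7))² = (-⅑ - 56/9)² = (-19/3)² = 361/9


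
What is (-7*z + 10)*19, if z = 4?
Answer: -342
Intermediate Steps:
(-7*z + 10)*19 = (-7*4 + 10)*19 = (-28 + 10)*19 = -18*19 = -342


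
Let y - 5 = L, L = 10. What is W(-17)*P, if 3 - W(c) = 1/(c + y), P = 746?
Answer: 2611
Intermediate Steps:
y = 15 (y = 5 + 10 = 15)
W(c) = 3 - 1/(15 + c) (W(c) = 3 - 1/(c + 15) = 3 - 1/(15 + c))
W(-17)*P = ((44 + 3*(-17))/(15 - 17))*746 = ((44 - 51)/(-2))*746 = -½*(-7)*746 = (7/2)*746 = 2611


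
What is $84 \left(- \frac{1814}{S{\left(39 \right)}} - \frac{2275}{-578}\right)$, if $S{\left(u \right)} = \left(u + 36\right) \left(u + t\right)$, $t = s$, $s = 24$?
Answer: $\frac{19401766}{65025} \approx 298.37$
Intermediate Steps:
$t = 24$
$S{\left(u \right)} = \left(24 + u\right) \left(36 + u\right)$ ($S{\left(u \right)} = \left(u + 36\right) \left(u + 24\right) = \left(36 + u\right) \left(24 + u\right) = \left(24 + u\right) \left(36 + u\right)$)
$84 \left(- \frac{1814}{S{\left(39 \right)}} - \frac{2275}{-578}\right) = 84 \left(- \frac{1814}{864 + 39^{2} + 60 \cdot 39} - \frac{2275}{-578}\right) = 84 \left(- \frac{1814}{864 + 1521 + 2340} - - \frac{2275}{578}\right) = 84 \left(- \frac{1814}{4725} + \frac{2275}{578}\right) = 84 \cdot \frac{9700883}{2731050} = \frac{19401766}{65025}$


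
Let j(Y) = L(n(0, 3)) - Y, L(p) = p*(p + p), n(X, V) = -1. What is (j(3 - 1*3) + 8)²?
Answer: 100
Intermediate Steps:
L(p) = 2*p² (L(p) = p*(2*p) = 2*p²)
j(Y) = 2 - Y (j(Y) = 2*(-1)² - Y = 2*1 - Y = 2 - Y)
(j(3 - 1*3) + 8)² = ((2 - (3 - 1*3)) + 8)² = ((2 - (3 - 3)) + 8)² = ((2 - 1*0) + 8)² = ((2 + 0) + 8)² = (2 + 8)² = 10² = 100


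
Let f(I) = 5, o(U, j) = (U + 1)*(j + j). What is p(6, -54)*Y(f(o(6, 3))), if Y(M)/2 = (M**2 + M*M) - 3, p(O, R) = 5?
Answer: 470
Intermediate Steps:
o(U, j) = 2*j*(1 + U) (o(U, j) = (1 + U)*(2*j) = 2*j*(1 + U))
Y(M) = -6 + 4*M**2 (Y(M) = 2*((M**2 + M*M) - 3) = 2*((M**2 + M**2) - 3) = 2*(2*M**2 - 3) = 2*(-3 + 2*M**2) = -6 + 4*M**2)
p(6, -54)*Y(f(o(6, 3))) = 5*(-6 + 4*5**2) = 5*(-6 + 4*25) = 5*(-6 + 100) = 5*94 = 470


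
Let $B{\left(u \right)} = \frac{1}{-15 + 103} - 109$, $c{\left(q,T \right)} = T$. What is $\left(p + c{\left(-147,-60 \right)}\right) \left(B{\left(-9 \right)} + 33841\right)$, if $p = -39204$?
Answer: $- \frac{14568990636}{11} \approx -1.3245 \cdot 10^{9}$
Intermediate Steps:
$B{\left(u \right)} = - \frac{9591}{88}$ ($B{\left(u \right)} = \frac{1}{88} - 109 = - \frac{9591}{88}$)
$\left(p + c{\left(-147,-60 \right)}\right) \left(B{\left(-9 \right)} + 33841\right) = \left(-39204 - 60\right) \left(- \frac{9591}{88} + 33841\right) = \left(-39264\right) \frac{2968417}{88} = - \frac{14568990636}{11}$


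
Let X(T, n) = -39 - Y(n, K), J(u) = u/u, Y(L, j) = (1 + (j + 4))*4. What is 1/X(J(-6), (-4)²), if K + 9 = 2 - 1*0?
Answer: -1/31 ≈ -0.032258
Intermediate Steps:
K = -7 (K = -9 + (2 - 1*0) = -9 + (2 + 0) = -9 + 2 = -7)
Y(L, j) = 20 + 4*j (Y(L, j) = (1 + (4 + j))*4 = (5 + j)*4 = 20 + 4*j)
J(u) = 1
X(T, n) = -31 (X(T, n) = -39 - (20 + 4*(-7)) = -39 - (20 - 28) = -39 - 1*(-8) = -39 + 8 = -31)
1/X(J(-6), (-4)²) = 1/(-31) = -1/31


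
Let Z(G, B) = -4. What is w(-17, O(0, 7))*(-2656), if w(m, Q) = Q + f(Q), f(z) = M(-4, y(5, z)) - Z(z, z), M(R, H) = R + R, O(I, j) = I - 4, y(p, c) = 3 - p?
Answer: 21248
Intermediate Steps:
O(I, j) = -4 + I
M(R, H) = 2*R
f(z) = -4 (f(z) = 2*(-4) - 1*(-4) = -8 + 4 = -4)
w(m, Q) = -4 + Q (w(m, Q) = Q - 4 = -4 + Q)
w(-17, O(0, 7))*(-2656) = (-4 + (-4 + 0))*(-2656) = (-4 - 4)*(-2656) = -8*(-2656) = 21248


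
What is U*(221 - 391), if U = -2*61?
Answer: 20740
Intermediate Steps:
U = -122
U*(221 - 391) = -122*(221 - 391) = -122*(-170) = 20740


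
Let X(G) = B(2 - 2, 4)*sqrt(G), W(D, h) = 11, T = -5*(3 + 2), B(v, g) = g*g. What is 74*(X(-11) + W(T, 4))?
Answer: 814 + 1184*I*sqrt(11) ≈ 814.0 + 3926.9*I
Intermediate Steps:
B(v, g) = g**2
T = -25 (T = -5*5 = -25)
X(G) = 16*sqrt(G) (X(G) = 4**2*sqrt(G) = 16*sqrt(G))
74*(X(-11) + W(T, 4)) = 74*(16*sqrt(-11) + 11) = 74*(16*(I*sqrt(11)) + 11) = 74*(16*I*sqrt(11) + 11) = 74*(11 + 16*I*sqrt(11)) = 814 + 1184*I*sqrt(11)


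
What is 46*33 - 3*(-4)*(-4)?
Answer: 1470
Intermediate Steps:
46*33 - 3*(-4)*(-4) = 1518 + 12*(-4) = 1518 - 48 = 1470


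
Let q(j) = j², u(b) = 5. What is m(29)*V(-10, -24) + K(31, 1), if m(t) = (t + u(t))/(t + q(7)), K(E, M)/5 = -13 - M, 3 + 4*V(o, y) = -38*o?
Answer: -347/12 ≈ -28.917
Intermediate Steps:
V(o, y) = -¾ - 19*o/2 (V(o, y) = -¾ + (-38*o)/4 = -¾ - 19*o/2)
K(E, M) = -65 - 5*M (K(E, M) = 5*(-13 - M) = -65 - 5*M)
m(t) = (5 + t)/(49 + t) (m(t) = (t + 5)/(t + 7²) = (5 + t)/(t + 49) = (5 + t)/(49 + t))
m(29)*V(-10, -24) + K(31, 1) = ((5 + 29)/(49 + 29))*(-¾ - 19/2*(-10)) + (-65 - 5*1) = (34/78)*(-¾ + 95) + (-65 - 5) = ((1/78)*34)*(377/4) - 70 = (17/39)*(377/4) - 70 = 493/12 - 70 = -347/12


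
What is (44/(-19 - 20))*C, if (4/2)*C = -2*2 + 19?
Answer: -110/13 ≈ -8.4615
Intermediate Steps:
C = 15/2 (C = (-2*2 + 19)/2 = (-4 + 19)/2 = (1/2)*15 = 15/2 ≈ 7.5000)
(44/(-19 - 20))*C = (44/(-19 - 20))*(15/2) = (44/(-39))*(15/2) = -1/39*44*(15/2) = -44/39*15/2 = -110/13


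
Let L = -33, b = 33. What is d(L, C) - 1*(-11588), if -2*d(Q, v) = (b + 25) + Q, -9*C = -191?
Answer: 23151/2 ≈ 11576.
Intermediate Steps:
C = 191/9 (C = -1/9*(-191) = 191/9 ≈ 21.222)
d(Q, v) = -29 - Q/2 (d(Q, v) = -((33 + 25) + Q)/2 = -(58 + Q)/2 = -29 - Q/2)
d(L, C) - 1*(-11588) = (-29 - 1/2*(-33)) - 1*(-11588) = (-29 + 33/2) + 11588 = -25/2 + 11588 = 23151/2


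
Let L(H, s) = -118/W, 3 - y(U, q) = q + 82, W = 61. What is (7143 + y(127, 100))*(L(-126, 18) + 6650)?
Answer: 2824124848/61 ≈ 4.6297e+7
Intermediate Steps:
y(U, q) = -79 - q (y(U, q) = 3 - (q + 82) = 3 - (82 + q) = 3 + (-82 - q) = -79 - q)
L(H, s) = -118/61
(7143 + y(127, 100))*(L(-126, 18) + 6650) = (7143 + (-79 - 1*100))*(-118/61 + 6650) = (7143 + (-79 - 100))*(405532/61) = (7143 - 179)*(405532/61) = 6964*(405532/61) = 2824124848/61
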